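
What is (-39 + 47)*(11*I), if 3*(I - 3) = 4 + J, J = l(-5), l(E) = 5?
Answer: 528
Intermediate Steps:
J = 5
I = 6 (I = 3 + (4 + 5)/3 = 3 + (1/3)*9 = 3 + 3 = 6)
(-39 + 47)*(11*I) = (-39 + 47)*(11*6) = 8*66 = 528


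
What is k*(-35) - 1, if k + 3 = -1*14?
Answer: 594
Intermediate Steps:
k = -17 (k = -3 - 1*14 = -3 - 14 = -17)
k*(-35) - 1 = -17*(-35) - 1 = 595 - 1 = 594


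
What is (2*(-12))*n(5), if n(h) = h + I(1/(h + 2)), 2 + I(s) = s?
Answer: -528/7 ≈ -75.429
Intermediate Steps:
I(s) = -2 + s
n(h) = -2 + h + 1/(2 + h) (n(h) = h + (-2 + 1/(h + 2)) = h + (-2 + 1/(2 + h)) = -2 + h + 1/(2 + h))
(2*(-12))*n(5) = (2*(-12))*((-3 + 5²)/(2 + 5)) = -24*(-3 + 25)/7 = -24*22/7 = -528/7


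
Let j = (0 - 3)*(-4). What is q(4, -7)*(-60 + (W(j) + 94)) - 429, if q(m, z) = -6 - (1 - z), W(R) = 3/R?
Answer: -1817/2 ≈ -908.50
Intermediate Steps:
j = 12 (j = -3*(-4) = 12)
q(m, z) = -7 + z (q(m, z) = -6 + (-1 + z) = -7 + z)
q(4, -7)*(-60 + (W(j) + 94)) - 429 = (-7 - 7)*(-60 + (3/12 + 94)) - 429 = -14*(-60 + (3*(1/12) + 94)) - 429 = -14*(-60 + (1/4 + 94)) - 429 = -14*(-60 + 377/4) - 429 = -14*137/4 - 429 = -959/2 - 429 = -1817/2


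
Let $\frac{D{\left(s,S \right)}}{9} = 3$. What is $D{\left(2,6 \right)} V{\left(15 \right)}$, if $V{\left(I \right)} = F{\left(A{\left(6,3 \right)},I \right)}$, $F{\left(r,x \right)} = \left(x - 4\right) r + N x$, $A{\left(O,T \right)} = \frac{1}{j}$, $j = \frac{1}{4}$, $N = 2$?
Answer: $1998$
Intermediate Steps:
$D{\left(s,S \right)} = 27$ ($D{\left(s,S \right)} = 9 \cdot 3 = 27$)
$j = \frac{1}{4} \approx 0.25$
$A{\left(O,T \right)} = 4$ ($A{\left(O,T \right)} = \frac{1}{\frac{1}{4}} = 4$)
$F{\left(r,x \right)} = 2 x + r \left(-4 + x\right)$ ($F{\left(r,x \right)} = \left(x - 4\right) r + 2 x = \left(-4 + x\right) r + 2 x = r \left(-4 + x\right) + 2 x = 2 x + r \left(-4 + x\right)$)
$V{\left(I \right)} = -16 + 6 I$ ($V{\left(I \right)} = \left(-4\right) 4 + 2 I + 4 I = -16 + 2 I + 4 I = -16 + 6 I$)
$D{\left(2,6 \right)} V{\left(15 \right)} = 27 \left(-16 + 6 \cdot 15\right) = 27 \left(-16 + 90\right) = 27 \cdot 74 = 1998$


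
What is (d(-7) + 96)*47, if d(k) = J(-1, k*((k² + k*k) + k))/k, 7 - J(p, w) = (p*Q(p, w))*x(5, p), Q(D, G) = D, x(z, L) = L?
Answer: 31208/7 ≈ 4458.3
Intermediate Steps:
J(p, w) = 7 - p³ (J(p, w) = 7 - p*p*p = 7 - p²*p = 7 - p³)
d(k) = 8/k (d(k) = (7 - 1*(-1)³)/k = (7 - 1*(-1))/k = (7 + 1)/k = 8/k)
(d(-7) + 96)*47 = (8/(-7) + 96)*47 = (8*(-⅐) + 96)*47 = (-8/7 + 96)*47 = (664/7)*47 = 31208/7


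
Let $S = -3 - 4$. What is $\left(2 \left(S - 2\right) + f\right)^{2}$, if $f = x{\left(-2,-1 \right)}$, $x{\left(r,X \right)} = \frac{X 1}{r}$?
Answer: $\frac{1225}{4} \approx 306.25$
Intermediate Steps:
$S = -7$
$x{\left(r,X \right)} = \frac{X}{r}$
$f = \frac{1}{2}$ ($f = - \frac{1}{-2} = \left(-1\right) \left(- \frac{1}{2}\right) = \frac{1}{2} \approx 0.5$)
$\left(2 \left(S - 2\right) + f\right)^{2} = \left(2 \left(-7 - 2\right) + \frac{1}{2}\right)^{2} = \left(2 \left(-9\right) + \frac{1}{2}\right)^{2} = \left(-18 + \frac{1}{2}\right)^{2} = \left(- \frac{35}{2}\right)^{2} = \frac{1225}{4}$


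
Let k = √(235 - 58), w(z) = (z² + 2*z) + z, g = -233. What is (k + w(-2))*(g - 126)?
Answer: 718 - 359*√177 ≈ -4058.2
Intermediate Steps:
w(z) = z² + 3*z
k = √177 ≈ 13.304
(k + w(-2))*(g - 126) = (√177 - 2*(3 - 2))*(-233 - 126) = (√177 - 2*1)*(-359) = (√177 - 2)*(-359) = (-2 + √177)*(-359) = 718 - 359*√177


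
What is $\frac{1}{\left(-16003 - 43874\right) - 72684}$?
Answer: $- \frac{1}{132561} \approx -7.5437 \cdot 10^{-6}$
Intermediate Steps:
$\frac{1}{\left(-16003 - 43874\right) - 72684} = \frac{1}{-59877 - 72684} = \frac{1}{-132561} = - \frac{1}{132561}$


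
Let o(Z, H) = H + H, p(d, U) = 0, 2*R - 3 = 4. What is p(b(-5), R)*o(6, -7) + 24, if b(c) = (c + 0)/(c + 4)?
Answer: 24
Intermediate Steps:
b(c) = c/(4 + c)
R = 7/2 (R = 3/2 + (½)*4 = 3/2 + 2 = 7/2 ≈ 3.5000)
o(Z, H) = 2*H
p(b(-5), R)*o(6, -7) + 24 = 0*(2*(-7)) + 24 = 0*(-14) + 24 = 0 + 24 = 24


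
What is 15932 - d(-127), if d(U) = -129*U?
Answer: -451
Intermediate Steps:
15932 - d(-127) = 15932 - (-129)*(-127) = 15932 - 1*16383 = 15932 - 16383 = -451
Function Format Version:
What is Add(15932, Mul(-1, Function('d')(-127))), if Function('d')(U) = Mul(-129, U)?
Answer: -451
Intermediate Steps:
Add(15932, Mul(-1, Function('d')(-127))) = Add(15932, Mul(-1, Mul(-129, -127))) = Add(15932, Mul(-1, 16383)) = Add(15932, -16383) = -451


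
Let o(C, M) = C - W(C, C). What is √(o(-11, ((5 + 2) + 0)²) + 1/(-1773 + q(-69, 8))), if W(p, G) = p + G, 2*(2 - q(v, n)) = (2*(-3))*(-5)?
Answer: √35085970/1786 ≈ 3.3165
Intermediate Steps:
q(v, n) = -13 (q(v, n) = 2 - 2*(-3)*(-5)/2 = 2 - (-3)*(-5) = 2 - ½*30 = 2 - 15 = -13)
W(p, G) = G + p
o(C, M) = -C (o(C, M) = C - (C + C) = C - 2*C = -C)
√(o(-11, ((5 + 2) + 0)²) + 1/(-1773 + q(-69, 8))) = √(-1*(-11) + 1/(-1773 - 13)) = √(11 + 1/(-1786)) = √(11 - 1/1786) = √(19645/1786) = √35085970/1786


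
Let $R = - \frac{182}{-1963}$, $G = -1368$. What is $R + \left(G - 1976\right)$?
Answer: $- \frac{504930}{151} \approx -3343.9$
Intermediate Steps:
$R = \frac{14}{151}$ ($R = \left(-182\right) \left(- \frac{1}{1963}\right) = \frac{14}{151} \approx 0.092715$)
$R + \left(G - 1976\right) = \frac{14}{151} - 3344 = - \frac{504930}{151}$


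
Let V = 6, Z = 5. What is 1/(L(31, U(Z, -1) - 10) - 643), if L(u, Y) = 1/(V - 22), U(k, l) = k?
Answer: -16/10289 ≈ -0.0015551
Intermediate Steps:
L(u, Y) = -1/16 (L(u, Y) = 1/(6 - 22) = 1/(-16) = -1/16)
1/(L(31, U(Z, -1) - 10) - 643) = 1/(-1/16 - 643) = 1/(-10289/16) = -16/10289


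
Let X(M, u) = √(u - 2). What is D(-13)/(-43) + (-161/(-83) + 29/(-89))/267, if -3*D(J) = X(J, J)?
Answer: 3974/657443 + I*√15/129 ≈ 0.0060446 + 0.030023*I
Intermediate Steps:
X(M, u) = √(-2 + u)
D(J) = -√(-2 + J)/3
D(-13)/(-43) + (-161/(-83) + 29/(-89))/267 = -√(-2 - 13)/3/(-43) + (-161/(-83) + 29/(-89))/267 = -I*√15/3*(-1/43) + (-161*(-1/83) + 29*(-1/89))*(1/267) = -I*√15/3*(-1/43) + (161/83 - 29/89)*(1/267) = -I*√15/3*(-1/43) + (11922/7387)*(1/267) = I*√15/129 + 3974/657443 = 3974/657443 + I*√15/129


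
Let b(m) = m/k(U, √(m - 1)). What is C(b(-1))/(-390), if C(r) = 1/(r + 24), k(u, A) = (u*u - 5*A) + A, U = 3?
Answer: -901/8405410 - 2*I*√2/12608115 ≈ -0.00010719 - 2.2433e-7*I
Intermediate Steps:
k(u, A) = u² - 4*A (k(u, A) = (u² - 5*A) + A = u² - 4*A)
b(m) = m/(9 - 4*√(-1 + m)) (b(m) = m/(3² - 4*√(m - 1)) = m/(9 - 4*√(-1 + m)))
C(r) = 1/(24 + r)
C(b(-1))/(-390) = 1/((24 - 1*(-1)/(-9 + 4*√(-1 - 1)))*(-390)) = -1/390/(24 - 1*(-1)/(-9 + 4*√(-2))) = -1/390/(24 - 1*(-1)/(-9 + 4*(I*√2))) = -1/390/(24 - 1*(-1)/(-9 + 4*I*√2)) = -1/390/(24 + 1/(-9 + 4*I*√2)) = -1/(390*(24 + 1/(-9 + 4*I*√2)))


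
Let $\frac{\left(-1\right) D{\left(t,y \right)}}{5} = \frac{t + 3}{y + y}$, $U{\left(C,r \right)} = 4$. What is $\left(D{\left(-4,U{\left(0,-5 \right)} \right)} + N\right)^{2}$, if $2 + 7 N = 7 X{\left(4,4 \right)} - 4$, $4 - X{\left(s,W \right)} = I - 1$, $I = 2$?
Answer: $\frac{24025}{3136} \approx 7.661$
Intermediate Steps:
$X{\left(s,W \right)} = 3$ ($X{\left(s,W \right)} = 4 - \left(2 - 1\right) = 4 - 1 = 3$)
$D{\left(t,y \right)} = - \frac{5 \left(3 + t\right)}{2 y}$ ($D{\left(t,y \right)} = - 5 \frac{t + 3}{y + y} = - 5 \frac{3 + t}{2 y} = - \frac{5 \left(3 + t\right)}{2 y}$)
$N = \frac{15}{7}$ ($N = - \frac{2}{7} + \frac{7 \cdot 3 - 4}{7} = - \frac{2}{7} + \frac{21 - 4}{7} = - \frac{2}{7} + \frac{1}{7} \cdot 17 = - \frac{2}{7} + \frac{17}{7} = \frac{15}{7} \approx 2.1429$)
$\left(D{\left(-4,U{\left(0,-5 \right)} \right)} + N\right)^{2} = \left(\frac{5 \left(-3 - -4\right)}{2 \cdot 4} + \frac{15}{7}\right)^{2} = \left(\frac{5}{2} \cdot \frac{1}{4} \left(-3 + 4\right) + \frac{15}{7}\right)^{2} = \left(\frac{5}{2} \cdot \frac{1}{4} \cdot 1 + \frac{15}{7}\right)^{2} = \left(\frac{5}{8} + \frac{15}{7}\right)^{2} = \left(\frac{155}{56}\right)^{2} = \frac{24025}{3136}$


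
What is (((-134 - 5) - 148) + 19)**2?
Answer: 71824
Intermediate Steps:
(((-134 - 5) - 148) + 19)**2 = ((-139 - 148) + 19)**2 = (-287 + 19)**2 = (-268)**2 = 71824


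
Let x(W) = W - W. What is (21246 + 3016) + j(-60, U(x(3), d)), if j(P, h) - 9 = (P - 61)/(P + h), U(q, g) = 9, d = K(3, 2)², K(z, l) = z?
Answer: 1237942/51 ≈ 24273.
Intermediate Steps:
x(W) = 0
d = 9 (d = 3² = 9)
j(P, h) = 9 + (-61 + P)/(P + h) (j(P, h) = 9 + (P - 61)/(P + h) = 9 + (-61 + P)/(P + h))
(21246 + 3016) + j(-60, U(x(3), d)) = (21246 + 3016) + (-61 + 9*9 + 10*(-60))/(-60 + 9) = 24262 + (-61 + 81 - 600)/(-51) = 24262 - 1/51*(-580) = 24262 + 580/51 = 1237942/51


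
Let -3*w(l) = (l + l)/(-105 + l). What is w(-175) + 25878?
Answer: 310531/12 ≈ 25878.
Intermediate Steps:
w(l) = -2*l/(3*(-105 + l)) (w(l) = -(l + l)/(3*(-105 + l)) = -2*l/(3*(-105 + l)))
w(-175) + 25878 = -2*(-175)/(-315 + 3*(-175)) + 25878 = -2*(-175)/(-315 - 525) + 25878 = -2*(-175)/(-840) + 25878 = -2*(-175)*(-1/840) + 25878 = -5/12 + 25878 = 310531/12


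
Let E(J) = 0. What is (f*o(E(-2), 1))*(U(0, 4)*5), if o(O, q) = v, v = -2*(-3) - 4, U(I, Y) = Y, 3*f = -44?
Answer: -1760/3 ≈ -586.67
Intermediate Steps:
f = -44/3 (f = (⅓)*(-44) = -44/3 ≈ -14.667)
v = 2 (v = 6 - 4 = 2)
o(O, q) = 2
(f*o(E(-2), 1))*(U(0, 4)*5) = (-44/3*2)*(4*5) = -88/3*20 = -1760/3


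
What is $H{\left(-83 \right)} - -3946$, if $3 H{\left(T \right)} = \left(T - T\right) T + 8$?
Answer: $\frac{11846}{3} \approx 3948.7$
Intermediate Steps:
$H{\left(T \right)} = \frac{8}{3}$ ($H{\left(T \right)} = \frac{\left(T - T\right) T + 8}{3} = \frac{0 T + 8}{3} = \frac{0 + 8}{3} = \frac{1}{3} \cdot 8 = \frac{8}{3}$)
$H{\left(-83 \right)} - -3946 = \frac{8}{3} - -3946 = \frac{8}{3} + 3946 = \frac{11846}{3}$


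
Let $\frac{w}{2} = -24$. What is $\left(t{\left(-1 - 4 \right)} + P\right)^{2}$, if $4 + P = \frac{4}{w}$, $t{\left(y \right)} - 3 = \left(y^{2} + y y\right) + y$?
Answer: $\frac{277729}{144} \approx 1928.7$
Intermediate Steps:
$w = -48$ ($w = 2 \left(-24\right) = -48$)
$t{\left(y \right)} = 3 + y + 2 y^{2}$ ($t{\left(y \right)} = 3 + \left(\left(y^{2} + y y\right) + y\right) = 3 + \left(\left(y^{2} + y^{2}\right) + y\right) = 3 + \left(2 y^{2} + y\right) = 3 + \left(y + 2 y^{2}\right) = 3 + y + 2 y^{2}$)
$P = - \frac{49}{12}$ ($P = -4 + \frac{4}{-48} = -4 + 4 \left(- \frac{1}{48}\right) = -4 - \frac{1}{12} = - \frac{49}{12} \approx -4.0833$)
$\left(t{\left(-1 - 4 \right)} + P\right)^{2} = \left(\left(3 - 5 + 2 \left(-1 - 4\right)^{2}\right) - \frac{49}{12}\right)^{2} = \left(\left(3 - 5 + 2 \left(-5\right)^{2}\right) - \frac{49}{12}\right)^{2} = \left(\left(3 - 5 + 2 \cdot 25\right) - \frac{49}{12}\right)^{2} = \left(\left(3 - 5 + 50\right) - \frac{49}{12}\right)^{2} = \left(48 - \frac{49}{12}\right)^{2} = \left(\frac{527}{12}\right)^{2} = \frac{277729}{144}$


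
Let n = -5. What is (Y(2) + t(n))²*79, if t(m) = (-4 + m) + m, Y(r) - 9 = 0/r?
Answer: 1975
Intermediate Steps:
Y(r) = 9 (Y(r) = 9 + 0/r = 9 + 0 = 9)
t(m) = -4 + 2*m
(Y(2) + t(n))²*79 = (9 + (-4 + 2*(-5)))²*79 = (9 + (-4 - 10))²*79 = (9 - 14)²*79 = (-5)²*79 = 25*79 = 1975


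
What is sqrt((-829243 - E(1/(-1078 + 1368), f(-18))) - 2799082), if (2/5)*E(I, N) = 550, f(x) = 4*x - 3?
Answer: 30*I*sqrt(4033) ≈ 1905.2*I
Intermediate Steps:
f(x) = -3 + 4*x
E(I, N) = 1375 (E(I, N) = (5/2)*550 = 1375)
sqrt((-829243 - E(1/(-1078 + 1368), f(-18))) - 2799082) = sqrt((-829243 - 1*1375) - 2799082) = sqrt((-829243 - 1375) - 2799082) = sqrt(-830618 - 2799082) = sqrt(-3629700) = 30*I*sqrt(4033)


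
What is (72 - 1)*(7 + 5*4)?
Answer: 1917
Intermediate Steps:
(72 - 1)*(7 + 5*4) = 71*(7 + 20) = 71*27 = 1917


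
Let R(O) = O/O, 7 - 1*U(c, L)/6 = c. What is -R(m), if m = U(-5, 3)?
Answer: -1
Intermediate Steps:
U(c, L) = 42 - 6*c
m = 72 (m = 42 - 6*(-5) = 42 + 30 = 72)
R(O) = 1
-R(m) = -1*1 = -1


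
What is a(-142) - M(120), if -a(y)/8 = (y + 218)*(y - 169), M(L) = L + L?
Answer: 188848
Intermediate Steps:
M(L) = 2*L
a(y) = -8*(-169 + y)*(218 + y) (a(y) = -8*(y + 218)*(y - 169) = -8*(218 + y)*(-169 + y) = -8*(-169 + y)*(218 + y))
a(-142) - M(120) = (294736 - 392*(-142) - 8*(-142)**2) - 2*120 = (294736 + 55664 - 8*20164) - 1*240 = (294736 + 55664 - 161312) - 240 = 189088 - 240 = 188848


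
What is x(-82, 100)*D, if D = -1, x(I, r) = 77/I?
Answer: 77/82 ≈ 0.93902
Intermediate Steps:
x(-82, 100)*D = (77/(-82))*(-1) = (77*(-1/82))*(-1) = -77/82*(-1) = 77/82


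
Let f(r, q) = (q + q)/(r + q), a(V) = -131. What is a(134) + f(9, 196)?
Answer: -26463/205 ≈ -129.09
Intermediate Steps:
f(r, q) = 2*q/(q + r) (f(r, q) = (2*q)/(q + r) = 2*q/(q + r))
a(134) + f(9, 196) = -131 + 2*196/(196 + 9) = -131 + 2*196/205 = -131 + 2*196*(1/205) = -131 + 392/205 = -26463/205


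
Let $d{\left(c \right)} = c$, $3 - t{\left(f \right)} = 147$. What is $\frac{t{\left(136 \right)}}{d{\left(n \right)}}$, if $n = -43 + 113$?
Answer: $- \frac{72}{35} \approx -2.0571$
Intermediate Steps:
$n = 70$
$t{\left(f \right)} = -144$ ($t{\left(f \right)} = 3 - 147 = -144$)
$\frac{t{\left(136 \right)}}{d{\left(n \right)}} = - \frac{144}{70} = \left(-144\right) \frac{1}{70} = - \frac{72}{35}$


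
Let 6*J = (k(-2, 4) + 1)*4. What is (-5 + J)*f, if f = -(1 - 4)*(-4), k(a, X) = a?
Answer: 68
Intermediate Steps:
J = -2/3 (J = ((-2 + 1)*4)/6 = (-1*4)/6 = (1/6)*(-4) = -2/3 ≈ -0.66667)
f = -12 (f = -(-3)*(-4) = -1*12 = -12)
(-5 + J)*f = (-5 - 2/3)*(-12) = -17/3*(-12) = 68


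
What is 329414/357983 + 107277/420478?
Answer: 176914682183/150523975874 ≈ 1.1753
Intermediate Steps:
329414/357983 + 107277/420478 = 176914682183/150523975874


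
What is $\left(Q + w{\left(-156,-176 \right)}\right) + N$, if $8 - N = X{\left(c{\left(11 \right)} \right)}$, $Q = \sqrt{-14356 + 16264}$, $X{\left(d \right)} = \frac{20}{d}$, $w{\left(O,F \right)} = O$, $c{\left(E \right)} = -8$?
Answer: $- \frac{291}{2} + 6 \sqrt{53} \approx -101.82$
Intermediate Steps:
$Q = 6 \sqrt{53}$ ($Q = \sqrt{1908} = 6 \sqrt{53} \approx 43.681$)
$N = \frac{21}{2}$ ($N = 8 - \frac{20}{-8} = 8 - 20 \left(- \frac{1}{8}\right) = 8 - - \frac{5}{2} = 8 + \frac{5}{2} = \frac{21}{2} \approx 10.5$)
$\left(Q + w{\left(-156,-176 \right)}\right) + N = \left(6 \sqrt{53} - 156\right) + \frac{21}{2} = \left(-156 + 6 \sqrt{53}\right) + \frac{21}{2} = - \frac{291}{2} + 6 \sqrt{53}$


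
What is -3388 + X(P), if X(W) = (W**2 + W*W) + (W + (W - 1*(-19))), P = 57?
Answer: 3243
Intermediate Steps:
X(W) = 19 + 2*W + 2*W**2 (X(W) = (W**2 + W**2) + (W + (W + 19)) = 2*W**2 + (W + (19 + W)) = 2*W**2 + (19 + 2*W) = 19 + 2*W + 2*W**2)
-3388 + X(P) = -3388 + (19 + 2*57 + 2*57**2) = -3388 + (19 + 114 + 2*3249) = -3388 + (19 + 114 + 6498) = -3388 + 6631 = 3243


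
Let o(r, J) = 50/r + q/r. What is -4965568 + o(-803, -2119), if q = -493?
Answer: -3987350661/803 ≈ -4.9656e+6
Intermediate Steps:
o(r, J) = -443/r (o(r, J) = 50/r - 493/r = -443/r)
-4965568 + o(-803, -2119) = -4965568 - 443/(-803) = -4965568 - 443*(-1/803) = -4965568 + 443/803 = -3987350661/803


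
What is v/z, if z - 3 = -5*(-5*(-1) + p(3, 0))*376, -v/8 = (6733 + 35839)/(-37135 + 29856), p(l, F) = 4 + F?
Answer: -11744/4246167 ≈ -0.0027658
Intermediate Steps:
v = 11744/251 (v = -8*(6733 + 35839)/(-37135 + 29856) = -340576/(-7279) = -340576*(-1)/7279 = -8*(-1468/251) = 11744/251 ≈ 46.789)
z = -16917 (z = 3 - 5*(-5*(-1) + (4 + 0))*376 = 3 - 5*(5 + 4)*376 = 3 - 5*9*376 = 3 - 45*376 = 3 - 16920 = -16917)
v/z = (11744/251)/(-16917) = (11744/251)*(-1/16917) = -11744/4246167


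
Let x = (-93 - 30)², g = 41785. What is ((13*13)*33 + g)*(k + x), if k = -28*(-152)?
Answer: 918112370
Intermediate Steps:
x = 15129 (x = (-123)² = 15129)
k = 4256
((13*13)*33 + g)*(k + x) = ((13*13)*33 + 41785)*(4256 + 15129) = (169*33 + 41785)*19385 = (5577 + 41785)*19385 = 47362*19385 = 918112370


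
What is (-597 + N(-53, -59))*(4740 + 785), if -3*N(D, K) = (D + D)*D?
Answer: -40934725/3 ≈ -1.3645e+7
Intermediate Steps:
N(D, K) = -2*D²/3 (N(D, K) = -(D + D)*D/3 = -2*D*D/3 = -2*D²/3)
(-597 + N(-53, -59))*(4740 + 785) = (-597 - ⅔*(-53)²)*(4740 + 785) = (-597 - ⅔*2809)*5525 = (-597 - 5618/3)*5525 = -7409/3*5525 = -40934725/3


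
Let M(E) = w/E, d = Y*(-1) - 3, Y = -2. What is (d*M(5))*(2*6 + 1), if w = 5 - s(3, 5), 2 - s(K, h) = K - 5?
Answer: -13/5 ≈ -2.6000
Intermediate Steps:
s(K, h) = 7 - K (s(K, h) = 2 - (K - 5) = 2 - (-5 + K) = 2 + (5 - K) = 7 - K)
w = 1 (w = 5 - (7 - 1*3) = 5 - (7 - 3) = 5 - 1*4 = 5 - 4 = 1)
d = -1 (d = -2*(-1) - 3 = 2 - 3 = -1)
M(E) = 1/E
(d*M(5))*(2*6 + 1) = (-1/5)*(2*6 + 1) = (-1*1/5)*(12 + 1) = -1/5*13 = -13/5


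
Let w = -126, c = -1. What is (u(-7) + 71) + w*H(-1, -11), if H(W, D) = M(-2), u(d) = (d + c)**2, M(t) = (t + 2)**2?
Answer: 135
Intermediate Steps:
M(t) = (2 + t)**2
u(d) = (-1 + d)**2 (u(d) = (d - 1)**2 = (-1 + d)**2)
H(W, D) = 0 (H(W, D) = (2 - 2)**2 = 0**2 = 0)
(u(-7) + 71) + w*H(-1, -11) = ((-1 - 7)**2 + 71) - 126*0 = ((-8)**2 + 71) + 0 = (64 + 71) + 0 = 135 + 0 = 135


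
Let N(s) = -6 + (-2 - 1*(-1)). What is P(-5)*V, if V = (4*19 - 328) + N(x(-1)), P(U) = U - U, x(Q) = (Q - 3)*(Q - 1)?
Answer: 0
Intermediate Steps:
x(Q) = (-1 + Q)*(-3 + Q) (x(Q) = (-3 + Q)*(-1 + Q) = (-1 + Q)*(-3 + Q))
N(s) = -7 (N(s) = -6 + (-2 + 1) = -6 - 1 = -7)
P(U) = 0
V = -259 (V = (4*19 - 328) - 7 = (76 - 328) - 7 = -252 - 7 = -259)
P(-5)*V = 0*(-259) = 0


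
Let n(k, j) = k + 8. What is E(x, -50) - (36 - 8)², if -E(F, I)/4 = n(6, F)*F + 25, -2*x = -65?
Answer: -2704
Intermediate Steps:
x = 65/2 (x = -½*(-65) = 65/2 ≈ 32.500)
n(k, j) = 8 + k
E(F, I) = -100 - 56*F (E(F, I) = -4*((8 + 6)*F + 25) = -4*(14*F + 25) = -4*(25 + 14*F) = -100 - 56*F)
E(x, -50) - (36 - 8)² = (-100 - 56*65/2) - (36 - 8)² = (-100 - 1820) - 1*28² = -1920 - 1*784 = -1920 - 784 = -2704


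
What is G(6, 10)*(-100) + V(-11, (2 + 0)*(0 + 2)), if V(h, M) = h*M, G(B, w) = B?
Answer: -644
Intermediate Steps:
V(h, M) = M*h
G(6, 10)*(-100) + V(-11, (2 + 0)*(0 + 2)) = 6*(-100) + ((2 + 0)*(0 + 2))*(-11) = -600 + (2*2)*(-11) = -600 + 4*(-11) = -600 - 44 = -644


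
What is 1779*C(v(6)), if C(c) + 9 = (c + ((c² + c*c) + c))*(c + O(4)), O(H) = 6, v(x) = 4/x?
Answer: 93101/9 ≈ 10345.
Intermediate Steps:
C(c) = -9 + (6 + c)*(2*c + 2*c²) (C(c) = -9 + (c + ((c² + c*c) + c))*(c + 6) = -9 + (c + ((c² + c²) + c))*(6 + c) = -9 + (c + (2*c² + c))*(6 + c) = -9 + (c + (c + 2*c²))*(6 + c) = -9 + (2*c + 2*c²)*(6 + c) = -9 + (6 + c)*(2*c + 2*c²))
1779*C(v(6)) = 1779*(-9 + 2*(4/6)³ + 12*(4/6) + 14*(4/6)²) = 1779*(-9 + 2*(4*(⅙))³ + 12*(4*(⅙)) + 14*(4*(⅙))²) = 1779*(-9 + 2*(⅔)³ + 12*(⅔) + 14*(⅔)²) = 1779*(-9 + 2*(8/27) + 8 + 14*(4/9)) = 1779*(-9 + 16/27 + 8 + 56/9) = 1779*(157/27) = 93101/9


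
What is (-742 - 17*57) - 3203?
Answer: -4914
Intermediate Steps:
(-742 - 17*57) - 3203 = (-742 - 969) - 3203 = -1711 - 3203 = -4914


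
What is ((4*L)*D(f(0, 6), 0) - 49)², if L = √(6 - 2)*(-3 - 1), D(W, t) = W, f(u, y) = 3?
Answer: 21025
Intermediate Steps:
L = -8 (L = √4*(-4) = 2*(-4) = -8)
((4*L)*D(f(0, 6), 0) - 49)² = ((4*(-8))*3 - 49)² = (-32*3 - 49)² = (-96 - 49)² = (-145)² = 21025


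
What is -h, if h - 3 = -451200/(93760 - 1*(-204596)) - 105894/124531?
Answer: -41987971/65876899 ≈ -0.63737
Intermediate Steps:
h = 41987971/65876899 (h = 3 + (-451200/(93760 - 1*(-204596)) - 105894/124531) = 3 + (-451200/(93760 + 204596) - 105894*1/124531) = 3 + (-451200/298356 - 105894/124531) = 3 + (-451200*1/298356 - 105894/124531) = 3 + (-800/529 - 105894/124531) = 3 - 155642726/65876899 = 41987971/65876899 ≈ 0.63737)
-h = -1*41987971/65876899 = -41987971/65876899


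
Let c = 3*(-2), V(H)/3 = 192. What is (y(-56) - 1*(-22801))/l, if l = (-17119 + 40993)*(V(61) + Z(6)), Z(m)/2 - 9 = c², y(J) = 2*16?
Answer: 2537/1766676 ≈ 0.0014360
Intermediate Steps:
V(H) = 576 (V(H) = 3*192 = 576)
c = -6
y(J) = 32
Z(m) = 90 (Z(m) = 18 + 2*(-6)² = 18 + 2*36 = 18 + 72 = 90)
l = 15900084 (l = (-17119 + 40993)*(576 + 90) = 23874*666 = 15900084)
(y(-56) - 1*(-22801))/l = (32 - 1*(-22801))/15900084 = (32 + 22801)*(1/15900084) = 22833*(1/15900084) = 2537/1766676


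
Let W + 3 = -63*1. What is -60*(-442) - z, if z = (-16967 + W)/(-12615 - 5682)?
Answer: 485219407/18297 ≈ 26519.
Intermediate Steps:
W = -66 (W = -3 - 63*1 = -3 - 63 = -66)
z = 17033/18297 (z = (-16967 - 66)/(-12615 - 5682) = -17033/(-18297) = -17033*(-1/18297) = 17033/18297 ≈ 0.93092)
-60*(-442) - z = -60*(-442) - 1*17033/18297 = 26520 - 17033/18297 = 485219407/18297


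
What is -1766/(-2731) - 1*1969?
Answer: -5375573/2731 ≈ -1968.4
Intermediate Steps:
-1766/(-2731) - 1*1969 = -1766*(-1/2731) - 1969 = 1766/2731 - 1969 = -5375573/2731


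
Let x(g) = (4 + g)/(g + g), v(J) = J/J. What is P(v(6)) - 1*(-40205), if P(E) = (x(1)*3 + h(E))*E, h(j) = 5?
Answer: 80435/2 ≈ 40218.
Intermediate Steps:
v(J) = 1
x(g) = (4 + g)/(2*g) (x(g) = (4 + g)/((2*g)) = (4 + g)*(1/(2*g)) = (4 + g)/(2*g))
P(E) = 25*E/2 (P(E) = (((1/2)*(4 + 1)/1)*3 + 5)*E = (((1/2)*1*5)*3 + 5)*E = ((5/2)*3 + 5)*E = (15/2 + 5)*E = 25*E/2)
P(v(6)) - 1*(-40205) = (25/2)*1 - 1*(-40205) = 25/2 + 40205 = 80435/2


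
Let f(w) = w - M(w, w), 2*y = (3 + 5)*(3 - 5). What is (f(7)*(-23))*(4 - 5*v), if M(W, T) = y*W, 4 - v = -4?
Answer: 52164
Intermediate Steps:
y = -8 (y = ((3 + 5)*(3 - 5))/2 = (8*(-2))/2 = (1/2)*(-16) = -8)
v = 8 (v = 4 - 1*(-4) = 4 + 4 = 8)
M(W, T) = -8*W
f(w) = 9*w (f(w) = w - (-8)*w = w + 8*w = 9*w)
(f(7)*(-23))*(4 - 5*v) = ((9*7)*(-23))*(4 - 5*8) = (63*(-23))*(4 - 40) = -1449*(-36) = 52164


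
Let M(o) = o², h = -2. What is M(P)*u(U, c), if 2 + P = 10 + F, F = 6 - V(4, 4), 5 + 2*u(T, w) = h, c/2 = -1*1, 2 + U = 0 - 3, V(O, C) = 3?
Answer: -847/2 ≈ -423.50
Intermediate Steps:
U = -5 (U = -2 + (0 - 3) = -2 - 3 = -5)
c = -2 (c = 2*(-1*1) = 2*(-1) = -2)
u(T, w) = -7/2 (u(T, w) = -5/2 + (½)*(-2) = -5/2 - 1 = -7/2)
F = 3 (F = 6 - 1*3 = 6 - 3 = 3)
P = 11 (P = -2 + (10 + 3) = -2 + 13 = 11)
M(P)*u(U, c) = 11²*(-7/2) = 121*(-7/2) = -847/2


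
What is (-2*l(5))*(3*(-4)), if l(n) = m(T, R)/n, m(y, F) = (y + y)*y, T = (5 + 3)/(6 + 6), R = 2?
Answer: 64/15 ≈ 4.2667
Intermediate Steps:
T = 2/3 (T = 8/12 = 8*(1/12) = 2/3 ≈ 0.66667)
m(y, F) = 2*y**2 (m(y, F) = (2*y)*y = 2*y**2)
l(n) = 8/(9*n) (l(n) = (2*(2/3)**2)/n = (2*(4/9))/n = 8/(9*n))
(-2*l(5))*(3*(-4)) = (-16/(9*5))*(3*(-4)) = -16/(9*5)*(-12) = -2*8/45*(-12) = -16/45*(-12) = 64/15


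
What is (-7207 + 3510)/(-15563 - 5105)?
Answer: 3697/20668 ≈ 0.17888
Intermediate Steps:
(-7207 + 3510)/(-15563 - 5105) = -3697/(-20668) = -3697*(-1/20668) = 3697/20668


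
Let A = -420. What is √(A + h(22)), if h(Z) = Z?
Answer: I*√398 ≈ 19.95*I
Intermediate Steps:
√(A + h(22)) = √(-420 + 22) = √(-398) = I*√398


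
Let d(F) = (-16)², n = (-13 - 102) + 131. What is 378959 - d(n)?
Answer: 378703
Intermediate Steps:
n = 16 (n = -115 + 131 = 16)
d(F) = 256
378959 - d(n) = 378959 - 1*256 = 378959 - 256 = 378703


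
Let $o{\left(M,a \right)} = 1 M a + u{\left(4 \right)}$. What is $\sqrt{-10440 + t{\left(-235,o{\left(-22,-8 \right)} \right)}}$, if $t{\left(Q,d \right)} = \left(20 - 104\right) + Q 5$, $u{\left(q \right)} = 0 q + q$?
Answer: $i \sqrt{11699} \approx 108.16 i$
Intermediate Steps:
$u{\left(q \right)} = q$ ($u{\left(q \right)} = 0 + q = q$)
$o{\left(M,a \right)} = 4 + M a$ ($o{\left(M,a \right)} = 1 M a + 4 = M a + 4 = 4 + M a$)
$t{\left(Q,d \right)} = -84 + 5 Q$
$\sqrt{-10440 + t{\left(-235,o{\left(-22,-8 \right)} \right)}} = \sqrt{-10440 + \left(-84 + 5 \left(-235\right)\right)} = \sqrt{-10440 - 1259} = \sqrt{-11699} = i \sqrt{11699}$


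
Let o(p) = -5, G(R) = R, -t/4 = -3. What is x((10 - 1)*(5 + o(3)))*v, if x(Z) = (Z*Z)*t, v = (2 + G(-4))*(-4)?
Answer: 0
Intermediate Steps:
t = 12 (t = -4*(-3) = 12)
v = 8 (v = (2 - 4)*(-4) = -2*(-4) = 8)
x(Z) = 12*Z**2 (x(Z) = (Z*Z)*12 = Z**2*12 = 12*Z**2)
x((10 - 1)*(5 + o(3)))*v = (12*((10 - 1)*(5 - 5))**2)*8 = (12*(9*0)**2)*8 = (12*0**2)*8 = (12*0)*8 = 0*8 = 0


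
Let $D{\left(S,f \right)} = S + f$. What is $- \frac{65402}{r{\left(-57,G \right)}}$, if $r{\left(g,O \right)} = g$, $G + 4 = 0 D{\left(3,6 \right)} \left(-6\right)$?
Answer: $\frac{65402}{57} \approx 1147.4$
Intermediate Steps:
$G = -4$ ($G = -4 + 0 \left(3 + 6\right) \left(-6\right) = -4 + 0 \cdot 9 \left(-6\right) = -4 + 0 \left(-6\right) = -4 + 0 = -4$)
$- \frac{65402}{r{\left(-57,G \right)}} = - \frac{65402}{-57} = \left(-65402\right) \left(- \frac{1}{57}\right) = \frac{65402}{57}$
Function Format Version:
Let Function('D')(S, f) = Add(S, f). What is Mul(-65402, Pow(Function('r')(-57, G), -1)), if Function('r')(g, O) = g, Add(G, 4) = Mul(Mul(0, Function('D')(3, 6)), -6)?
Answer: Rational(65402, 57) ≈ 1147.4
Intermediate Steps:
G = -4 (G = Add(-4, Mul(Mul(0, Add(3, 6)), -6)) = Add(-4, Mul(Mul(0, 9), -6)) = Add(-4, Mul(0, -6)) = Add(-4, 0) = -4)
Mul(-65402, Pow(Function('r')(-57, G), -1)) = Mul(-65402, Pow(-57, -1)) = Mul(-65402, Rational(-1, 57)) = Rational(65402, 57)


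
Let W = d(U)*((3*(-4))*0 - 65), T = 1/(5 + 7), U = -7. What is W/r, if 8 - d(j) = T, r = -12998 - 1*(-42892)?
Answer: -6175/358728 ≈ -0.017214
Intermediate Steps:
r = 29894 (r = -12998 + 42892 = 29894)
T = 1/12 ≈ 0.083333
d(j) = 95/12 (d(j) = 8 - 1*1/12 = 8 - 1/12 = 95/12)
W = -6175/12 (W = 95*((3*(-4))*0 - 65)/12 = 95*(-12*0 - 65)/12 = 95*(0 - 65)/12 = (95/12)*(-65) = -6175/12 ≈ -514.58)
W/r = -6175/12/29894 = -6175/12*1/29894 = -6175/358728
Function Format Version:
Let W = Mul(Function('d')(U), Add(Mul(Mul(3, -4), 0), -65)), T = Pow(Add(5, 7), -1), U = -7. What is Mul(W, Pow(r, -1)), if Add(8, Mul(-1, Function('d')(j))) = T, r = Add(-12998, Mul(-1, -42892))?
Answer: Rational(-6175, 358728) ≈ -0.017214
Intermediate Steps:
r = 29894 (r = Add(-12998, 42892) = 29894)
T = Rational(1, 12) (T = Pow(12, -1) = Rational(1, 12) ≈ 0.083333)
Function('d')(j) = Rational(95, 12) (Function('d')(j) = Add(8, Mul(-1, Rational(1, 12))) = Add(8, Rational(-1, 12)) = Rational(95, 12))
W = Rational(-6175, 12) (W = Mul(Rational(95, 12), Add(Mul(Mul(3, -4), 0), -65)) = Mul(Rational(95, 12), Add(Mul(-12, 0), -65)) = Mul(Rational(95, 12), Add(0, -65)) = Mul(Rational(95, 12), -65) = Rational(-6175, 12) ≈ -514.58)
Mul(W, Pow(r, -1)) = Mul(Rational(-6175, 12), Pow(29894, -1)) = Mul(Rational(-6175, 12), Rational(1, 29894)) = Rational(-6175, 358728)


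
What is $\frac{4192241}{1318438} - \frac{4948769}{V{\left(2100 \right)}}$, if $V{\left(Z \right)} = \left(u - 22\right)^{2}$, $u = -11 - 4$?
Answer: $- \frac{6518905924893}{1804941622} \approx -3611.7$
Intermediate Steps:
$u = -15$
$V{\left(Z \right)} = 1369$ ($V{\left(Z \right)} = \left(-15 - 22\right)^{2} = \left(-37\right)^{2} = 1369$)
$\frac{4192241}{1318438} - \frac{4948769}{V{\left(2100 \right)}} = \frac{4192241}{1318438} - \frac{4948769}{1369} = - \frac{6518905924893}{1804941622}$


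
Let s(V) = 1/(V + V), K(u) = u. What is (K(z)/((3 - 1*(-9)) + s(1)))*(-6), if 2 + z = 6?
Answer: -48/25 ≈ -1.9200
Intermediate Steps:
z = 4 (z = -2 + 6 = 4)
s(V) = 1/(2*V)
(K(z)/((3 - 1*(-9)) + s(1)))*(-6) = (4/((3 - 1*(-9)) + (½)/1))*(-6) = (4/((3 + 9) + (½)*1))*(-6) = (4/(12 + ½))*(-6) = (4/(25/2))*(-6) = ((2/25)*4)*(-6) = (8/25)*(-6) = -48/25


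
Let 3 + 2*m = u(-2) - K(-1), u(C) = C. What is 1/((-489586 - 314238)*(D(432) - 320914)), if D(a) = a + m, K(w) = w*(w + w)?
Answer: 1/257613936552 ≈ 3.8818e-12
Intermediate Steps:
K(w) = 2*w**2 (K(w) = w*(2*w) = 2*w**2)
m = -7/2 (m = -3/2 + (-2 - 2*(-1)**2)/2 = -3/2 + (-2 - 2)/2 = -3/2 + (1/2)*(-4) = -3/2 - 2 = -7/2 ≈ -3.5000)
D(a) = -7/2 + a (D(a) = a - 7/2 = -7/2 + a)
1/((-489586 - 314238)*(D(432) - 320914)) = 1/((-489586 - 314238)*((-7/2 + 432) - 320914)) = 1/(-803824*(857/2 - 320914)) = 1/(-803824*(-640971/2)) = 1/257613936552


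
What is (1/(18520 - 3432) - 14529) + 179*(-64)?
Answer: -392061679/15088 ≈ -25985.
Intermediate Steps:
(1/(18520 - 3432) - 14529) + 179*(-64) = (1/15088 - 14529) - 11456 = -219213551/15088 - 11456 = -392061679/15088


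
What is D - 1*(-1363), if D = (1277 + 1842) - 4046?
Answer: 436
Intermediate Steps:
D = -927 (D = 3119 - 4046 = -927)
D - 1*(-1363) = -927 - 1*(-1363) = -927 + 1363 = 436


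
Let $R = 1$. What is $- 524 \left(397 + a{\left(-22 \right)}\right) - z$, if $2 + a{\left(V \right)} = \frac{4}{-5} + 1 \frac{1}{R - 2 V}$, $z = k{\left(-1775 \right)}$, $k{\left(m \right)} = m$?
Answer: $- \frac{1843177}{9} \approx -2.048 \cdot 10^{5}$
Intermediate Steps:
$z = -1775$
$a{\left(V \right)} = - \frac{14}{5} + \frac{1}{1 - 2 V}$ ($a{\left(V \right)} = -2 + \left(\frac{4}{-5} + 1 \frac{1}{1 - 2 V}\right) = -2 + \left(4 \left(- \frac{1}{5}\right) + \frac{1}{1 - 2 V}\right) = -2 - \left(\frac{4}{5} - \frac{1}{1 - 2 V}\right) = - \frac{14}{5} + \frac{1}{1 - 2 V}$)
$- 524 \left(397 + a{\left(-22 \right)}\right) - z = - 524 \left(397 + \frac{9 - -616}{5 \left(-1 + 2 \left(-22\right)\right)}\right) - -1775 = - 524 \left(397 + \frac{9 + 616}{5 \left(-1 - 44\right)}\right) + 1775 = - 524 \left(397 + \frac{1}{5} \frac{1}{-45} \cdot 625\right) + 1775 = - 524 \left(397 + \frac{1}{5} \left(- \frac{1}{45}\right) 625\right) + 1775 = - 524 \left(397 - \frac{25}{9}\right) + 1775 = \left(-524\right) \frac{3548}{9} + 1775 = - \frac{1859152}{9} + 1775 = - \frac{1843177}{9}$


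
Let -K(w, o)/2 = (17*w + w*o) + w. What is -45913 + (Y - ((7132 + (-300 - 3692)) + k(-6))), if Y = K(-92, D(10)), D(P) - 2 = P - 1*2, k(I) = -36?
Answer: -43865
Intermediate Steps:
D(P) = P (D(P) = 2 + (P - 1*2) = 2 + (P - 2) = 2 + (-2 + P) = P)
K(w, o) = -36*w - 2*o*w (K(w, o) = -2*((17*w + w*o) + w) = -2*((17*w + o*w) + w) = -2*(18*w + o*w) = -36*w - 2*o*w)
Y = 5152 (Y = -2*(-92)*(18 + 10) = -2*(-92)*28 = 5152)
-45913 + (Y - ((7132 + (-300 - 3692)) + k(-6))) = -45913 + (5152 - ((7132 + (-300 - 3692)) - 36)) = -45913 + (5152 - ((7132 - 3992) - 36)) = -45913 + (5152 - (3140 - 36)) = -45913 + (5152 - 1*3104) = -45913 + (5152 - 3104) = -45913 + 2048 = -43865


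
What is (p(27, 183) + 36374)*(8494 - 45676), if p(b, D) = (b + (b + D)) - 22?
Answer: -1360452198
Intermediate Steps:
p(b, D) = -22 + D + 2*b (p(b, D) = (b + (D + b)) - 22 = (D + 2*b) - 22 = -22 + D + 2*b)
(p(27, 183) + 36374)*(8494 - 45676) = ((-22 + 183 + 2*27) + 36374)*(8494 - 45676) = ((-22 + 183 + 54) + 36374)*(-37182) = (215 + 36374)*(-37182) = 36589*(-37182) = -1360452198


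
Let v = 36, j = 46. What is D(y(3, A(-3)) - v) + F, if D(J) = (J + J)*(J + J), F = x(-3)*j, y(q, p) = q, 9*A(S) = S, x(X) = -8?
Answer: 3988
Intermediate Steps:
A(S) = S/9
F = -368 (F = -8*46 = -368)
D(J) = 4*J**2 (D(J) = (2*J)*(2*J) = 4*J**2)
D(y(3, A(-3)) - v) + F = 4*(3 - 1*36)**2 - 368 = 4*(3 - 36)**2 - 368 = 4*(-33)**2 - 368 = 4*1089 - 368 = 4356 - 368 = 3988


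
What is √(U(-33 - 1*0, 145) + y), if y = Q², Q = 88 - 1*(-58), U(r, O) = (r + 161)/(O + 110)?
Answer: 2*√346526385/255 ≈ 146.00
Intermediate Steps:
U(r, O) = (161 + r)/(110 + O)
Q = 146 (Q = 88 + 58 = 146)
y = 21316 (y = 146² = 21316)
√(U(-33 - 1*0, 145) + y) = √((161 + (-33 - 1*0))/(110 + 145) + 21316) = √((161 + (-33 + 0))/255 + 21316) = √((161 - 33)/255 + 21316) = √((1/255)*128 + 21316) = √(128/255 + 21316) = √(5435708/255) = 2*√346526385/255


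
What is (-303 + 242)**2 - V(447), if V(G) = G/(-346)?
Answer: 1287913/346 ≈ 3722.3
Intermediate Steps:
V(G) = -G/346 (V(G) = G*(-1/346) = -G/346)
(-303 + 242)**2 - V(447) = (-303 + 242)**2 - (-1)*447/346 = (-61)**2 - 1*(-447/346) = 3721 + 447/346 = 1287913/346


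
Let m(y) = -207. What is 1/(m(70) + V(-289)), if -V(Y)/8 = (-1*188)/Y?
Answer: -289/61327 ≈ -0.0047124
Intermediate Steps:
V(Y) = 1504/Y (V(Y) = -8*(-1*188)/Y = -(-1504)/Y = 1504/Y)
1/(m(70) + V(-289)) = 1/(-207 + 1504/(-289)) = 1/(-207 + 1504*(-1/289)) = 1/(-207 - 1504/289) = 1/(-61327/289) = -289/61327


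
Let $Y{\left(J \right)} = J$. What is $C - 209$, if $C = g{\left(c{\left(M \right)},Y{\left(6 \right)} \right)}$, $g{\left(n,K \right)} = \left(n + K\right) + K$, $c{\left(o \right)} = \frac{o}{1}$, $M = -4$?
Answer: $-201$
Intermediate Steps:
$c{\left(o \right)} = o$ ($c{\left(o \right)} = o 1 = o$)
$g{\left(n,K \right)} = n + 2 K$ ($g{\left(n,K \right)} = \left(K + n\right) + K = n + 2 K$)
$C = 8$ ($C = -4 + 2 \cdot 6 = -4 + 12 = 8$)
$C - 209 = 8 - 209 = -201$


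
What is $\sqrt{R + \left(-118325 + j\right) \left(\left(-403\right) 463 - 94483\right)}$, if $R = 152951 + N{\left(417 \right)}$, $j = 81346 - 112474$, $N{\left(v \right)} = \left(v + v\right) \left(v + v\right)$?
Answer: $\sqrt{42007902123} \approx 2.0496 \cdot 10^{5}$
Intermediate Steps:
$N{\left(v \right)} = 4 v^{2}$ ($N{\left(v \right)} = 2 v 2 v = 4 v^{2}$)
$j = -31128$ ($j = 81346 - 112474 = -31128$)
$R = 848507$ ($R = 152951 + 4 \cdot 417^{2} = 152951 + 4 \cdot 173889 = 152951 + 695556 = 848507$)
$\sqrt{R + \left(-118325 + j\right) \left(\left(-403\right) 463 - 94483\right)} = \sqrt{848507 + \left(-118325 - 31128\right) \left(\left(-403\right) 463 - 94483\right)} = \sqrt{848507 - 149453 \left(-186589 - 94483\right)} = \sqrt{848507 - -42007053616} = \sqrt{848507 + 42007053616} = \sqrt{42007902123}$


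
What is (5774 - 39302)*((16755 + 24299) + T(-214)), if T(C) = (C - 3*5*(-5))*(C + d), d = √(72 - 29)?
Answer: -2373782400 + 4660392*√43 ≈ -2.3432e+9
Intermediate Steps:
d = √43 ≈ 6.5574
T(C) = (75 + C)*(C + √43) (T(C) = (C - 3*5*(-5))*(C + √43) = (C - 15*(-5))*(C + √43) = (C + 75)*(C + √43) = (75 + C)*(C + √43))
(5774 - 39302)*((16755 + 24299) + T(-214)) = (5774 - 39302)*((16755 + 24299) + ((-214)² + 75*(-214) + 75*√43 - 214*√43)) = -33528*(41054 + (45796 - 16050 + 75*√43 - 214*√43)) = -33528*(41054 + (29746 - 139*√43)) = -33528*(70800 - 139*√43) = -2373782400 + 4660392*√43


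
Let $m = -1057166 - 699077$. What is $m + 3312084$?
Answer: $1555841$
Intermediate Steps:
$m = -1756243$ ($m = -1057166 - 699077 = -1756243$)
$m + 3312084 = -1756243 + 3312084 = 1555841$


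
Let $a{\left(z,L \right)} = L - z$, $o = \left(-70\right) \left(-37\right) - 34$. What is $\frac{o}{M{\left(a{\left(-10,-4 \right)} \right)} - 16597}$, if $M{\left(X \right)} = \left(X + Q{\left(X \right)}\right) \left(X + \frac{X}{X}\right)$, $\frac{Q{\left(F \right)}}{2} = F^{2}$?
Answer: $- \frac{2556}{16051} \approx -0.15924$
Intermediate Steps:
$Q{\left(F \right)} = 2 F^{2}$
$o = 2556$ ($o = 2590 - 34 = 2556$)
$M{\left(X \right)} = \left(1 + X\right) \left(X + 2 X^{2}\right)$ ($M{\left(X \right)} = \left(X + 2 X^{2}\right) \left(X + \frac{X}{X}\right) = \left(X + 2 X^{2}\right) \left(X + 1\right) = \left(X + 2 X^{2}\right) \left(1 + X\right) = \left(1 + X\right) \left(X + 2 X^{2}\right)$)
$\frac{o}{M{\left(a{\left(-10,-4 \right)} \right)} - 16597} = \frac{2556}{\left(-4 - -10\right) \left(1 + 2 \left(-4 - -10\right)^{2} + 3 \left(-4 - -10\right)\right) - 16597} = \frac{2556}{\left(-4 + 10\right) \left(1 + 2 \left(-4 + 10\right)^{2} + 3 \left(-4 + 10\right)\right) - 16597} = \frac{2556}{6 \left(1 + 2 \cdot 6^{2} + 3 \cdot 6\right) - 16597} = \frac{2556}{6 \left(1 + 2 \cdot 36 + 18\right) - 16597} = \frac{2556}{6 \left(1 + 72 + 18\right) - 16597} = \frac{2556}{6 \cdot 91 - 16597} = \frac{2556}{546 - 16597} = \frac{2556}{-16051} = 2556 \left(- \frac{1}{16051}\right) = - \frac{2556}{16051}$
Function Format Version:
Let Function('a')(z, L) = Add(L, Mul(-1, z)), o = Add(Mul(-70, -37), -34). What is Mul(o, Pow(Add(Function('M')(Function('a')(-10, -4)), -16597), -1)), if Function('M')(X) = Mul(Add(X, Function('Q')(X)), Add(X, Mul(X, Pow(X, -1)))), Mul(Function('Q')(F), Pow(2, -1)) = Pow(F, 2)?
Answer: Rational(-2556, 16051) ≈ -0.15924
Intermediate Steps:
Function('Q')(F) = Mul(2, Pow(F, 2))
o = 2556 (o = Add(2590, -34) = 2556)
Function('M')(X) = Mul(Add(1, X), Add(X, Mul(2, Pow(X, 2)))) (Function('M')(X) = Mul(Add(X, Mul(2, Pow(X, 2))), Add(X, Mul(X, Pow(X, -1)))) = Mul(Add(X, Mul(2, Pow(X, 2))), Add(X, 1)) = Mul(Add(X, Mul(2, Pow(X, 2))), Add(1, X)) = Mul(Add(1, X), Add(X, Mul(2, Pow(X, 2)))))
Mul(o, Pow(Add(Function('M')(Function('a')(-10, -4)), -16597), -1)) = Mul(2556, Pow(Add(Mul(Add(-4, Mul(-1, -10)), Add(1, Mul(2, Pow(Add(-4, Mul(-1, -10)), 2)), Mul(3, Add(-4, Mul(-1, -10))))), -16597), -1)) = Mul(2556, Pow(Add(Mul(Add(-4, 10), Add(1, Mul(2, Pow(Add(-4, 10), 2)), Mul(3, Add(-4, 10)))), -16597), -1)) = Mul(2556, Pow(Add(Mul(6, Add(1, Mul(2, Pow(6, 2)), Mul(3, 6))), -16597), -1)) = Mul(2556, Pow(Add(Mul(6, Add(1, Mul(2, 36), 18)), -16597), -1)) = Mul(2556, Pow(Add(Mul(6, Add(1, 72, 18)), -16597), -1)) = Mul(2556, Pow(Add(Mul(6, 91), -16597), -1)) = Mul(2556, Pow(Add(546, -16597), -1)) = Mul(2556, Pow(-16051, -1)) = Mul(2556, Rational(-1, 16051)) = Rational(-2556, 16051)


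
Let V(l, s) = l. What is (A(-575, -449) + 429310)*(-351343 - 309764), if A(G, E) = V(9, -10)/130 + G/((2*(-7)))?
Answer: -129150405269283/455 ≈ -2.8385e+11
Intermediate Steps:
A(G, E) = 9/130 - G/14 (A(G, E) = 9/130 + G/((2*(-7))) = 9*(1/130) + G/(-14) = 9/130 + G*(-1/14) = 9/130 - G/14)
(A(-575, -449) + 429310)*(-351343 - 309764) = ((9/130 - 1/14*(-575)) + 429310)*(-351343 - 309764) = ((9/130 + 575/14) + 429310)*(-661107) = (18719/455 + 429310)*(-661107) = (195354769/455)*(-661107) = -129150405269283/455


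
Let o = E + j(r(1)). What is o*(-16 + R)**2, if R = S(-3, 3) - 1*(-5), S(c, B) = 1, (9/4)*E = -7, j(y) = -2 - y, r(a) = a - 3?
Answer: -2800/9 ≈ -311.11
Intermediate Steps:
r(a) = -3 + a
E = -28/9 (E = (4/9)*(-7) = -28/9 ≈ -3.1111)
o = -28/9 (o = -28/9 + (-2 - (-3 + 1)) = -28/9 + (-2 - 1*(-2)) = -28/9 + (-2 + 2) = -28/9 + 0 = -28/9 ≈ -3.1111)
R = 6 (R = 1 - 1*(-5) = 1 + 5 = 6)
o*(-16 + R)**2 = -28*(-16 + 6)**2/9 = -28/9*(-10)**2 = -28/9*100 = -2800/9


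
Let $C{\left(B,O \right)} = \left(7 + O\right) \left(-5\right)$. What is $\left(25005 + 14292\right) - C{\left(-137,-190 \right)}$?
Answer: $38382$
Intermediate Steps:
$C{\left(B,O \right)} = -35 - 5 O$
$\left(25005 + 14292\right) - C{\left(-137,-190 \right)} = \left(25005 + 14292\right) - \left(-35 - -950\right) = 39297 - \left(-35 + 950\right) = 39297 - 915 = 38382$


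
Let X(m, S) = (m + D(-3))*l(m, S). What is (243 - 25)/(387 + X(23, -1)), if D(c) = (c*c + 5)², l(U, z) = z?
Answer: 109/84 ≈ 1.2976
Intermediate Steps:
D(c) = (5 + c²)² (D(c) = (c² + 5)² = (5 + c²)²)
X(m, S) = S*(196 + m) (X(m, S) = (m + (5 + (-3)²)²)*S = (m + (5 + 9)²)*S = (m + 14²)*S = (m + 196)*S = (196 + m)*S = S*(196 + m))
(243 - 25)/(387 + X(23, -1)) = (243 - 25)/(387 - (196 + 23)) = 218/(387 - 1*219) = 218/(387 - 219) = 218/168 = 218*(1/168) = 109/84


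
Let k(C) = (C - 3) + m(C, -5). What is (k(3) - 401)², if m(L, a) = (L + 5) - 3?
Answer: 156816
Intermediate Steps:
m(L, a) = 2 + L (m(L, a) = (5 + L) - 3 = 2 + L)
k(C) = -1 + 2*C (k(C) = (C - 3) + (2 + C) = (-3 + C) + (2 + C) = -1 + 2*C)
(k(3) - 401)² = ((-1 + 2*3) - 401)² = ((-1 + 6) - 401)² = (5 - 401)² = (-396)² = 156816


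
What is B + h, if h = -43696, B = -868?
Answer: -44564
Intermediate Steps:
B + h = -868 - 43696 = -44564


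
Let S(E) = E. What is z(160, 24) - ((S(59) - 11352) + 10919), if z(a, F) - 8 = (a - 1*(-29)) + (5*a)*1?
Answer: 1371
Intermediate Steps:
z(a, F) = 37 + 6*a (z(a, F) = 8 + ((a - 1*(-29)) + (5*a)*1) = 8 + ((a + 29) + 5*a) = 8 + ((29 + a) + 5*a) = 8 + (29 + 6*a) = 37 + 6*a)
z(160, 24) - ((S(59) - 11352) + 10919) = (37 + 6*160) - ((59 - 11352) + 10919) = (37 + 960) - (-11293 + 10919) = 997 - 1*(-374) = 997 + 374 = 1371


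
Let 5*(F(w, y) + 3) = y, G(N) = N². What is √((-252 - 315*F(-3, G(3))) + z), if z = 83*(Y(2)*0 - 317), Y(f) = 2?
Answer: I*√26185 ≈ 161.82*I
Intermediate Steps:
F(w, y) = -3 + y/5
z = -26311 (z = 83*(2*0 - 317) = 83*(0 - 317) = 83*(-317) = -26311)
√((-252 - 315*F(-3, G(3))) + z) = √((-252 - 315*(-3 + (⅕)*3²)) - 26311) = √((-252 - 315*(-3 + (⅕)*9)) - 26311) = √((-252 - 315*(-3 + 9/5)) - 26311) = √((-252 - 315*(-6/5)) - 26311) = √((-252 + 378) - 26311) = √(126 - 26311) = √(-26185) = I*√26185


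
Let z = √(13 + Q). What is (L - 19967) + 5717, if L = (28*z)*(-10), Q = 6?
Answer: -14250 - 280*√19 ≈ -15471.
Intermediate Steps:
z = √19 (z = √(13 + 6) = √19 ≈ 4.3589)
L = -280*√19 (L = (28*√19)*(-10) = -280*√19 ≈ -1220.5)
(L - 19967) + 5717 = (-280*√19 - 19967) + 5717 = (-19967 - 280*√19) + 5717 = -14250 - 280*√19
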